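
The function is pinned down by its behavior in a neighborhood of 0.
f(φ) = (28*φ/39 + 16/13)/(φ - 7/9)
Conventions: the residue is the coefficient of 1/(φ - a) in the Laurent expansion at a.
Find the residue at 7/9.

The residue is 628/351.

At the order-1 pole 7/9 set g(φ) = (φ - (7/9))*f(φ) = 28*φ/39 + 16/13.
Simple pole: residue = g(a) at a = 7/9, which is 628/351.


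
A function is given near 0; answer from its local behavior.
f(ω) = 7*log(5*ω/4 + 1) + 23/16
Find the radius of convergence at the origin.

Branch term (7)*log(1 - ω/(-4/5)): its argument vanishes at ω = -4/5, a logarithmic branch point, modulus 4/5.
The radius of convergence is the smallest modulus among the singular points: 4/5.

The radius of convergence is 4/5.


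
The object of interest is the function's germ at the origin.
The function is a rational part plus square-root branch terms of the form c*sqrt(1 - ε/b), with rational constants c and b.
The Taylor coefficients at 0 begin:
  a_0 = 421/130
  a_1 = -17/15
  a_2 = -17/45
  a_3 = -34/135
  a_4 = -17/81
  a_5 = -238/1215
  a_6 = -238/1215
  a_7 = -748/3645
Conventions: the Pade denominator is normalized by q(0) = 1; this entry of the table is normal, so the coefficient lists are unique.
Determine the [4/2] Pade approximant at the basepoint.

The Pade approximant has numerator coefficients [421/130, -722/117, 5378/1755, -34/135, -17/1215]; denominator coefficients [1, -14/9, 14/27].

Taylor coefficients needed (read off): a_0 = 421/130, a_1 = -17/15, a_2 = -17/45, a_3 = -34/135, a_4 = -17/81, a_5 = -238/1215, a_6 = -238/1215.
Write the denominator as Q(ε) = 1 + q1*ε + q2*ε^2. Requiring Q*f - P = O(ε^7) with deg P <= 4 kills the coefficients of ε^5..ε^6 in Q*f:
  ε^5: a_5 + q1*a_4 + q2*a_3 = 0, i.e. -238/1215 + (-17/81)*q1 + (-34/135)*q2 = 0.
  ε^6: a_6 + q1*a_5 + q2*a_4 = 0, i.e. -238/1215 + (-238/1215)*q1 + (-17/81)*q2 = 0.
Solving this linear system: q1 = -14/9, q2 = 14/27.
The numerator is Q*f truncated at degree 4: P0 = a_0 = 421/130; P1 = a_1 + q1*a_0 = -722/117; P2 = a_2 + q1*a_1 + q2*a_0 = 5378/1755; P3 = a_3 + q1*a_2 + q2*a_1 = -34/135; P4 = a_4 + q1*a_3 + q2*a_2 = -17/1215.


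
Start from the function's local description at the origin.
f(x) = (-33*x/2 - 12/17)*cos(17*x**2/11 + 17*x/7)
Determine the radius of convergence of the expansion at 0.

The radius of convergence is infinite.

The factor cos(17*x**2/11 + 17*x/7) is entire and contributes no finite singular point.
The polynomial part has no poles.
No finite singular points: the Taylor series at 0 converges everywhere.


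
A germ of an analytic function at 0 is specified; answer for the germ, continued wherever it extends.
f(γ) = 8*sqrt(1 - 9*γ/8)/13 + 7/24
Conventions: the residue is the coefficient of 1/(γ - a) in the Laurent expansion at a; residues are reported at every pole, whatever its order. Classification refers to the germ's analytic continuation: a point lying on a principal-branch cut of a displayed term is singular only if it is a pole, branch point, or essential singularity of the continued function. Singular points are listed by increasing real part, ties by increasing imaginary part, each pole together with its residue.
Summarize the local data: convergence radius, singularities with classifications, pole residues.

Radius of convergence at 0: 8/9.
At 8/9: an algebraic (square-root) branch point.

Branch term (8/13)*sqrt(1 - γ/(8/9)): its argument vanishes at γ = 8/9, a square-root branch point, modulus 8/9.
The radius of convergence is the smallest modulus among the singular points: 8/9.


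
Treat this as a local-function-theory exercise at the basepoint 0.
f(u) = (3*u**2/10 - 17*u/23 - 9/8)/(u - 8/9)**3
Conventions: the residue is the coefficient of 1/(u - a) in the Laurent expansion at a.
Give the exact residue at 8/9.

The residue is 3/10.

At the order-3 pole 8/9 set g(u) = (u - (8/9))^3*f(u) = 3*u**2/10 - 17*u/23 - 9/8.
Order-3 pole: residue = g''(a)/2; g''(8/9) = 3/5, so the residue is 3/10.


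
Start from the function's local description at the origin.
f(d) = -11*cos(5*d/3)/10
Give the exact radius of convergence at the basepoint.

The factor cos(5*d/3) is entire and contributes no finite singular point.
The polynomial part has no poles.
No finite singular points: the Taylor series at 0 converges everywhere.

The radius of convergence is infinite.


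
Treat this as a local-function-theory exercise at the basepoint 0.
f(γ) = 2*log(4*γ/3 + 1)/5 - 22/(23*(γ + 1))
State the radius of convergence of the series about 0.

Denominator factor (γ + 1): pole of order 1 at -1, modulus 1.
Branch term (2/5)*log(1 - γ/(-3/4)): its argument vanishes at γ = -3/4, a logarithmic branch point, modulus 3/4.
The radius of convergence is the smallest modulus among the singular points: 3/4.

The radius of convergence is 3/4.


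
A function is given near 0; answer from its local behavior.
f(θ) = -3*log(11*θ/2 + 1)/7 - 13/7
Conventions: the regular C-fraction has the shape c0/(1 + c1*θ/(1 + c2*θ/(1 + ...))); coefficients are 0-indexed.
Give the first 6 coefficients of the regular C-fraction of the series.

The regular C-fraction coefficients are [-13/7, -33/26, 209/52, 143/228, 121/57, 19/20].

Taylor coefficients (expand at 0): a_0 = -13/7, a_1 = -33/14, a_2 = 363/56, a_3 = -1331/56, a_4 = 43923/448, a_5 = -483153/1120.
c0 = a_0 = -13/7. Peel one level at a time: if S = 1 + c*θ/S' with S'(0) = 1, then c is the θ-coefficient of S and S' = c*θ/(S - 1).
S_1 = c0/f = 1 + (-33/26)*θ + (6897/1352)*θ^2 + ...; c1 = -33/26.
S_2 = c1*θ/(S_1 - 1) = 1 + (209/52)*θ + (-121/48)*θ^2 + ...; c2 = 209/52.
S_3 = c2*θ/(S_2 - 1) = 1 + (143/228)*θ + (-17303/12996)*θ^2 + ...; c3 = 143/228.
S_4 = c3*θ/(S_3 - 1) = 1 + (121/57)*θ + (-121/60)*θ^2 + ...; c4 = 121/57.
S_5 = c4*θ/(S_4 - 1) = 1 + (19/20)*θ + ...; c5 = 19/20.


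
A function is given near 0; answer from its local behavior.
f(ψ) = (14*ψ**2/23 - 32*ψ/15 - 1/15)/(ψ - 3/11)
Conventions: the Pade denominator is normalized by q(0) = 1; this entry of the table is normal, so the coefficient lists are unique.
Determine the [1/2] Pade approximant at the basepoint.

The Pade approximant has numerator coefficients [11/45, 14094817/1786095]; denominator coefficients [1, -402896/119073, -881335/912893].

Taylor coefficients needed (expand at 0): a_0 = 11/45, a_1 = 1177/135, a_2 = 276991/9315, a_3 = 3046901/27945.
Write the denominator as Q(ψ) = 1 + q1*ψ + q2*ψ^2. Requiring Q*f - P = O(ψ^4) with deg P <= 1 kills the coefficients of ψ^2..ψ^3 in Q*f:
  ψ^2: a_2 + q1*a_1 + q2*a_0 = 0, i.e. 276991/9315 + (1177/135)*q1 + (11/45)*q2 = 0.
  ψ^3: a_3 + q1*a_2 + q2*a_1 = 0, i.e. 3046901/27945 + (276991/9315)*q1 + (1177/135)*q2 = 0.
Solving this linear system: q1 = -402896/119073, q2 = -881335/912893.
The numerator is Q*f truncated at degree 1: P0 = a_0 = 11/45; P1 = a_1 + q1*a_0 = 14094817/1786095.


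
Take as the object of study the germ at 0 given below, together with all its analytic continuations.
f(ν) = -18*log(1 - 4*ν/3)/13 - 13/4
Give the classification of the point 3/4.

The term (-18/13)*log(1 - ν/(3/4)) has argument 1 - 3/4/(3/4) = 0 at 3/4: a logarithmic (infinitely-sheeted) branch point; the remaining terms are analytic or single-valued there.

The point is a logarithmic branch point.


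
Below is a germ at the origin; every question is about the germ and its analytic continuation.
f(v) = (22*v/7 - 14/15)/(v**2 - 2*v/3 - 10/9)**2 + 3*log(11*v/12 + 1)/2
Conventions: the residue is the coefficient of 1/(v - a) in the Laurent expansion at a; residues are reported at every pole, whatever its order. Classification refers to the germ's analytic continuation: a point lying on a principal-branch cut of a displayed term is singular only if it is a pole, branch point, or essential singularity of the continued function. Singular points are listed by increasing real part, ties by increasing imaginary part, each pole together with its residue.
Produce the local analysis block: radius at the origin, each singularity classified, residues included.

Denominator factor (v**2 - 2*v/3 - 10/9)^2: discriminant 44/9, real irrational roots 1/3 + (1/3)*sqrt(11) and 1/3 - (1/3)*sqrt(11); poles of order 2, moduli 1/3 + (1/3)*sqrt(11) and -1/3 + (1/3)*sqrt(11).
Branch term (3/2)*log(1 - v/(-12/11)): its argument vanishes at v = -12/11, a logarithmic branch point, modulus 12/11.
The radius of convergence is the smallest modulus among the singular points: -1/3 + (1/3)*sqrt(11).
The branch term is analytic at 1/3 - (1/3)*sqrt(11) and contributes nothing to the residue; only the rational part matters.
The factor v**2 - 2*v/3 - 10/9 splits as (v - a)(v - a') with a = 1/3 - (1/3)*sqrt(11), a' = 1/3 + (1/3)*sqrt(11). At the order-2 pole a set g(v) = (v - a)^2*(rational part) = [22*v/7 - 14/15] / (v - a')^2.
Order-2 pole: residue = g'(a); g'(1/3 - (1/3)*sqrt(11)) = (27/4235)*sqrt(11), so the residue is (27/4235)*sqrt(11).
The branch term is analytic at 1/3 + (1/3)*sqrt(11) and contributes nothing to the residue; only the rational part matters.
The factor v**2 - 2*v/3 - 10/9 splits as (v - a)(v - a') with a = 1/3 + (1/3)*sqrt(11), a' = 1/3 - (1/3)*sqrt(11). At the order-2 pole a set g(v) = (v - a)^2*(rational part) = [22*v/7 - 14/15] / (v - a')^2.
Order-2 pole: residue = g'(a); g'(1/3 + (1/3)*sqrt(11)) = -(27/4235)*sqrt(11), so the residue is -(27/4235)*sqrt(11).
List the singular points by increasing real part (a conjugate pair: the negative imaginary part first).

Radius of convergence at 0: -1/3 + (1/3)*sqrt(11).
At -12/11: a logarithmic branch point.
At 1/3 - (1/3)*sqrt(11): a pole of order 2; residue (27/4235)*sqrt(11).
At 1/3 + (1/3)*sqrt(11): a pole of order 2; residue -(27/4235)*sqrt(11).


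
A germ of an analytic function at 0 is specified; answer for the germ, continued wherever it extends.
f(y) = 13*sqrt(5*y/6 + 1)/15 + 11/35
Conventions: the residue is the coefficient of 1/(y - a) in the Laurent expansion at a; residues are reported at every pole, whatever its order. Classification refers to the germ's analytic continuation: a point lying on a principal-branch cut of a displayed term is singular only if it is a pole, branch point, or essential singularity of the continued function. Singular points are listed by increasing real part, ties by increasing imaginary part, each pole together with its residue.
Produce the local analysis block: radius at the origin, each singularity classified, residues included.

Branch term (13/15)*sqrt(1 - y/(-6/5)): its argument vanishes at y = -6/5, a square-root branch point, modulus 6/5.
The radius of convergence is the smallest modulus among the singular points: 6/5.

Radius of convergence at 0: 6/5.
At -6/5: an algebraic (square-root) branch point.


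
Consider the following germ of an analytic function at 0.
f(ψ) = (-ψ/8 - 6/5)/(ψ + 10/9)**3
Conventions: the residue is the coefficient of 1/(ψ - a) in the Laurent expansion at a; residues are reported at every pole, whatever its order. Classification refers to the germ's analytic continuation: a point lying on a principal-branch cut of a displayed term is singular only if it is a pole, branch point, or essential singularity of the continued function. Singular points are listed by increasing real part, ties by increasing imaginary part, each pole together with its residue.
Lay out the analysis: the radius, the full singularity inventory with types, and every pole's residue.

Denominator factor (ψ + 10/9)^3: pole of order 3 at -10/9, modulus 10/9.
The radius of convergence is the smallest modulus among the singular points: 10/9.
At the order-3 pole -10/9 set g(ψ) = (ψ - (-10/9))^3*f(ψ) = -ψ/8 - 6/5.
Order-3 pole: residue = g''(a)/2; g''(-10/9) = 0, so the residue is 0.

Radius of convergence at 0: 10/9.
At -10/9: a pole of order 3; residue 0.


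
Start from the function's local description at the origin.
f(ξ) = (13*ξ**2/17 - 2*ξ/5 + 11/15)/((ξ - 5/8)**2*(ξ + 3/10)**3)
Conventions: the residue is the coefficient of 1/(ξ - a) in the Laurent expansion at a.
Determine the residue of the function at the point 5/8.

At the order-2 pole 5/8 set g(ξ) = (ξ - (5/8))^2*f(ξ) = (13*ξ**2/17 - 2*ξ/5 + 11/15)/(ξ + 3/10)**3.
Order-2 pole: residue = g'(a); g'(5/8) = -79726400/31860737, so the residue is -79726400/31860737.

The residue is -79726400/31860737.


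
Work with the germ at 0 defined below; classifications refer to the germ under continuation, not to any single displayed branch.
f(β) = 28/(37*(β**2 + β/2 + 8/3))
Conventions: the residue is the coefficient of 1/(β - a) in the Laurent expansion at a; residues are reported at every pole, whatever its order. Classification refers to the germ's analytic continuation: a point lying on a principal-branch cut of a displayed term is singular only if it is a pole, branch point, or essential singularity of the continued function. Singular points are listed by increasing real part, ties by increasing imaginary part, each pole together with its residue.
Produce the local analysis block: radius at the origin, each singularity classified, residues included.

Denominator factor (β**2 + β/2 + 8/3): discriminant -125/12, complex-conjugate roots (-1/4) + ((5/12)*sqrt(15))*i and (-1/4) - ((5/12)*sqrt(15))*i; poles of order 1, moduli (2/3)*sqrt(6) and (2/3)*sqrt(6).
The radius of convergence is the smallest modulus among the singular points: (2/3)*sqrt(6).
The factor β**2 + β/2 + 8/3 splits as (β - a)(β - a') with a = (-1/4) - ((5/12)*sqrt(15))*i, a' = (-1/4) + ((5/12)*sqrt(15))*i. At the order-1 pole a set g(β) = (β - a)*f(β) = [28/37] / (β - a').
Simple pole: residue = g(a) at a = (-1/4) - ((5/12)*sqrt(15))*i, which is ((56/925)*sqrt(15))*i.
The factor β**2 + β/2 + 8/3 splits as (β - a)(β - a') with a = (-1/4) + ((5/12)*sqrt(15))*i, a' = (-1/4) - ((5/12)*sqrt(15))*i. At the order-1 pole a set g(β) = (β - a)*f(β) = [28/37] / (β - a').
Simple pole: residue = g(a) at a = (-1/4) + ((5/12)*sqrt(15))*i, which is -((56/925)*sqrt(15))*i.
List the singular points by increasing real part (a conjugate pair: the negative imaginary part first).

Radius of convergence at 0: (2/3)*sqrt(6).
At (-1/4) - ((5/12)*sqrt(15))*i: a pole of order 1; residue ((56/925)*sqrt(15))*i.
At (-1/4) + ((5/12)*sqrt(15))*i: a pole of order 1; residue -((56/925)*sqrt(15))*i.


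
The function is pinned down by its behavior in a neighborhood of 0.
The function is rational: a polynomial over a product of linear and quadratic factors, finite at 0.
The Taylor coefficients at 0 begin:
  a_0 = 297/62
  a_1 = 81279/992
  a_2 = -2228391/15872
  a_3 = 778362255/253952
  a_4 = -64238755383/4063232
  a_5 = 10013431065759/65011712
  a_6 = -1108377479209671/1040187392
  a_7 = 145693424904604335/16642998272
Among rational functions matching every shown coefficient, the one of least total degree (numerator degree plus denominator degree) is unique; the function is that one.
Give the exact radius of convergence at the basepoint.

The radius of convergence is -11/4 + (1/44)*sqrt(16049).

No rational of total degree below 4 reproduces all 8 coefficients; solving the [1/3] Pade equations on them gives f(d) = (18*d + 27/31)/((d - 1/4)*(d**2 - 11*d/2 - 8/11)), whose expansion matches every shown term.
Denominator factor (d - 1/4): pole of order 1 at 1/4, modulus 1/4.
Denominator factor (d**2 - 11*d/2 - 8/11): discriminant 1459/44, real irrational roots 11/4 + (1/44)*sqrt(16049) and 11/4 - (1/44)*sqrt(16049); poles of order 1, moduli 11/4 + (1/44)*sqrt(16049) and -11/4 + (1/44)*sqrt(16049).
The radius of convergence is the smallest modulus among the singular points: -11/4 + (1/44)*sqrt(16049).


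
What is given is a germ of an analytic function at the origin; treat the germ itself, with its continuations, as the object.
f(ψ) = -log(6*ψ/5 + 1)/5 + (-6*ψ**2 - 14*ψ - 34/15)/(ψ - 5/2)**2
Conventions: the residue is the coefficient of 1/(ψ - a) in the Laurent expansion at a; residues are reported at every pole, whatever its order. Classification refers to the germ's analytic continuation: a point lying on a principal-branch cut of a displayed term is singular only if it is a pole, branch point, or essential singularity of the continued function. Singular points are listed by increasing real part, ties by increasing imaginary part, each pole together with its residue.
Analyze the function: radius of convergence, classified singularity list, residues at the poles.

Radius of convergence at 0: 5/6.
At -5/6: a logarithmic branch point.
At 5/2: a pole of order 2; residue -44.

Denominator factor (ψ - 5/2)^2: pole of order 2 at 5/2, modulus 5/2.
Branch term (-1/5)*log(1 - ψ/(-5/6)): its argument vanishes at ψ = -5/6, a logarithmic branch point, modulus 5/6.
The radius of convergence is the smallest modulus among the singular points: 5/6.
The branch term is analytic at 5/2 and contributes nothing to the residue; only the rational part matters.
At the order-2 pole 5/2 set g(ψ) = (ψ - (5/2))^2*(rational part) = -6*ψ**2 - 14*ψ - 34/15.
Order-2 pole: residue = g'(a); g'(5/2) = -44, so the residue is -44.
List the singular points by increasing real part (a conjugate pair: the negative imaginary part first).


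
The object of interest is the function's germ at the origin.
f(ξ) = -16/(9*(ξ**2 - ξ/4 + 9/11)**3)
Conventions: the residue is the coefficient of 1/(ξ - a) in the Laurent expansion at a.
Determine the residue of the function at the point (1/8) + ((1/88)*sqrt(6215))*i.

The residue is ((3964928/541086375)*sqrt(6215))*i.

The factor ξ**2 - ξ/4 + 9/11 splits as (ξ - a)(ξ - a') with a = (1/8) + ((1/88)*sqrt(6215))*i, a' = (1/8) - ((1/88)*sqrt(6215))*i. At the order-3 pole a set g(ξ) = (ξ - a)^3*f(ξ) = [-16/9] / (ξ - a')^3.
Order-3 pole: residue = g''(a)/2; g''((1/8) + ((1/88)*sqrt(6215))*i) = ((7929856/541086375)*sqrt(6215))*i, so the residue is ((3964928/541086375)*sqrt(6215))*i.


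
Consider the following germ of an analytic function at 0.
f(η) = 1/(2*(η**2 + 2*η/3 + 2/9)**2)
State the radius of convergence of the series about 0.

Denominator factor (η**2 + 2*η/3 + 2/9)^2: discriminant -4/9, complex-conjugate roots (-1/3) + (1/3)*i and (-1/3) - (1/3)*i; poles of order 2, moduli (1/3)*sqrt(2) and (1/3)*sqrt(2).
The radius of convergence is the smallest modulus among the singular points: (1/3)*sqrt(2).

The radius of convergence is (1/3)*sqrt(2).


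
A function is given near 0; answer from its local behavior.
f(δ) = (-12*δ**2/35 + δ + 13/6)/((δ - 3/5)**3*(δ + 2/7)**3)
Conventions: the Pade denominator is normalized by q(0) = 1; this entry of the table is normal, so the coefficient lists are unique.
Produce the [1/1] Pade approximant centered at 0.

The Pade approximant has numerator coefficients [-557375/1296, -833322175/1018656]; denominator coefficients [1, 95468/13755].

Taylor coefficients needed (expand at 0): a_0 = -557375/1296, a_1 = 5616625/2592, a_2 = -29237075/1944.
Write the denominator as Q(δ) = 1 + q1*δ. Requiring Q*f - P = O(δ^3) with deg P <= 1 kills the coefficients of δ^2..δ^2 in Q*f:
  δ^2: a_2 + q1*a_1 = 0, i.e. -29237075/1944 + (5616625/2592)*q1 = 0.
Solving this linear system: q1 = 95468/13755.
The numerator is Q*f truncated at degree 1: P0 = a_0 = -557375/1296; P1 = a_1 + q1*a_0 = -833322175/1018656.


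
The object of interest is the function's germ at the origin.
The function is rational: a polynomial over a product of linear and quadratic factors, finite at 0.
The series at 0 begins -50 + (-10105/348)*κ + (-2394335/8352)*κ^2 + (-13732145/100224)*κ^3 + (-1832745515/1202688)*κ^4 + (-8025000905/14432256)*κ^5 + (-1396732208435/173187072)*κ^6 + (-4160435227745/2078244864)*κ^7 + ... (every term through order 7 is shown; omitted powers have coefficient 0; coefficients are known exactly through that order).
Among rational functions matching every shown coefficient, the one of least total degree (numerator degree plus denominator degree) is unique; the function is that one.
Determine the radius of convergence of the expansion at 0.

No rational of total degree below 5 reproduces all 8 coefficients; solving the [2/3] Pade equations on them gives f(κ) = (7*κ**2/24 + κ/29 - 40/3)/((κ - 4/9)*(κ**2 - κ - 3/5)), whose expansion matches every shown term.
Denominator factor (κ**2 - κ - 3/5): discriminant 17/5, real irrational roots 1/2 + (1/10)*sqrt(85) and 1/2 - (1/10)*sqrt(85); poles of order 1, moduli 1/2 + (1/10)*sqrt(85) and -1/2 + (1/10)*sqrt(85).
Denominator factor (κ - 4/9): pole of order 1 at 4/9, modulus 4/9.
The radius of convergence is the smallest modulus among the singular points: -1/2 + (1/10)*sqrt(85).

The radius of convergence is -1/2 + (1/10)*sqrt(85).


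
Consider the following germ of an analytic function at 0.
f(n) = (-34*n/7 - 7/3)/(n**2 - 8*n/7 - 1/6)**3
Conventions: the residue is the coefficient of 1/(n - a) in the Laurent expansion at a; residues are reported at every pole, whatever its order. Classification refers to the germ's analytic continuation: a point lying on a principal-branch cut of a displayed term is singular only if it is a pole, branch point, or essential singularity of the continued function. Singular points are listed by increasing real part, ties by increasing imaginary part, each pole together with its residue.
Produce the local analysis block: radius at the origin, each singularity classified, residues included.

Radius of convergence at 0: -4/7 + (1/42)*sqrt(870).
At 4/7 - (1/42)*sqrt(870): a pole of order 3; residue (2318337/12194500)*sqrt(870).
At 4/7 + (1/42)*sqrt(870): a pole of order 3; residue -(2318337/12194500)*sqrt(870).


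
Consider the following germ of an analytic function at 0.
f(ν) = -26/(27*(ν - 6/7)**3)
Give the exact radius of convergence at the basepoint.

The radius of convergence is 6/7.

Denominator factor (ν - 6/7)^3: pole of order 3 at 6/7, modulus 6/7.
The radius of convergence is the smallest modulus among the singular points: 6/7.


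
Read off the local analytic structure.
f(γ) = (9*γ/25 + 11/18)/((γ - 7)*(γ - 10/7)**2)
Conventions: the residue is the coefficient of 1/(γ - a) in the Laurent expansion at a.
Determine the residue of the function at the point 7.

At the order-1 pole 7 set g(γ) = (γ - (7))*f(γ) = (9*γ/25 + 11/18)/(γ - 10/7)**2.
Simple pole: residue = g(a) at a = 7, which is 69041/684450.

The residue is 69041/684450.


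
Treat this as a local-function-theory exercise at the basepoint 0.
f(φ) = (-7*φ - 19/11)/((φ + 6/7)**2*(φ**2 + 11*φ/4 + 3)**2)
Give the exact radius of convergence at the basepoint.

The radius of convergence is 6/7.

Denominator factor (φ + 6/7)^2: pole of order 2 at -6/7, modulus 6/7.
Denominator factor (φ**2 + 11*φ/4 + 3)^2: discriminant -71/16, complex-conjugate roots (-11/8) + ((1/8)*sqrt(71))*i and (-11/8) - ((1/8)*sqrt(71))*i; poles of order 2, moduli sqrt(3) and sqrt(3).
The radius of convergence is the smallest modulus among the singular points: 6/7.


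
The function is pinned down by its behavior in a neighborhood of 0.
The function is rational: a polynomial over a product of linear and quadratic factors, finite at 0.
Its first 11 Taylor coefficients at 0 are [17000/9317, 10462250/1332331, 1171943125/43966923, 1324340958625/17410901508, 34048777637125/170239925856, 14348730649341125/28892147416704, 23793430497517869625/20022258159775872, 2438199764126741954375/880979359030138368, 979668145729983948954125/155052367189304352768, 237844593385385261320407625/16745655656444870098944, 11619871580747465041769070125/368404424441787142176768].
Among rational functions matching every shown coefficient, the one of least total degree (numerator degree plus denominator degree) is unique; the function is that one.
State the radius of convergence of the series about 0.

No rational of total degree below 9 reproduces all 11 coefficients; solving the [1/8] Pade equations on them gives f(ψ) = (-12*ψ/13 - 34/7)/((ψ - 1/2)**2*(ψ**2 + ψ/12 - 11/5)**3), whose expansion matches every shown term.
Denominator factor (ψ**2 + ψ/12 - 11/5)^3: discriminant 6341/720, real irrational roots -1/24 + (1/120)*sqrt(31705) and -1/24 - (1/120)*sqrt(31705); poles of order 3, moduli -1/24 + (1/120)*sqrt(31705) and 1/24 + (1/120)*sqrt(31705).
Denominator factor (ψ - 1/2)^2: pole of order 2 at 1/2, modulus 1/2.
The radius of convergence is the smallest modulus among the singular points: 1/2.

The radius of convergence is 1/2.


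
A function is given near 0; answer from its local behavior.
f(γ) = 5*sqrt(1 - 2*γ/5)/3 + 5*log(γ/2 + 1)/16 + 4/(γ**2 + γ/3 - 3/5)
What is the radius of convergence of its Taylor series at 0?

Denominator factor (γ**2 + γ/3 - 3/5): discriminant 113/45, real irrational roots -1/6 + (1/30)*sqrt(565) and -1/6 - (1/30)*sqrt(565); poles of order 1, moduli -1/6 + (1/30)*sqrt(565) and 1/6 + (1/30)*sqrt(565).
Branch term (5/16)*log(1 - γ/(-2)): its argument vanishes at γ = -2, a logarithmic branch point, modulus 2.
Branch term (5/3)*sqrt(1 - γ/(5/2)): its argument vanishes at γ = 5/2, a square-root branch point, modulus 5/2.
The radius of convergence is the smallest modulus among the singular points: -1/6 + (1/30)*sqrt(565).

The radius of convergence is -1/6 + (1/30)*sqrt(565).


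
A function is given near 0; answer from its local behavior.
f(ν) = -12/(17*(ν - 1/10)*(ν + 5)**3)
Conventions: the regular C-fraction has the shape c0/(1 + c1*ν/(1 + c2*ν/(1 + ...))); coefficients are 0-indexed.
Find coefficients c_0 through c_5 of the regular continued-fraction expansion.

Taylor coefficients (expand at 0): a_0 = 24/425, a_1 = 1128/2125, a_2 = 56544/10625, a_3 = 565392/10625, a_4 = 28269672/53125, a_5 = 7067417496/1328125.
c0 = a_0 = 24/425. Peel one level at a time: if S = 1 + c*ν/S' with S'(0) = 1, then c is the ν-coefficient of S and S' = c*ν/(S - 1).
S_1 = c0/f = 1 + (-47/5)*ν + (-147/25)*ν^2 + ...; c1 = -47/5.
S_2 = c1*ν/(S_1 - 1) = 1 + (-147/235)*ν + (14606/55225)*ν^2 + ...; c2 = -147/235.
S_3 = c2*ν/(S_2 - 1) = 1 + (14606/34545)*ν + (14851/540225)*ν^2 + ...; c3 = 14606/34545.
S_4 = c3*ν/(S_3 - 1) = 1 + (-697997/10735410)*ν + (58052003/5333380900)*ν^2 + ...; c4 = -697997/10735410.
S_5 = c4*ν/(S_4 - 1) = 1 + (181566903/1084568530)*ν + ...; c5 = 181566903/1084568530.

The regular C-fraction coefficients are [24/425, -47/5, -147/235, 14606/34545, -697997/10735410, 181566903/1084568530].


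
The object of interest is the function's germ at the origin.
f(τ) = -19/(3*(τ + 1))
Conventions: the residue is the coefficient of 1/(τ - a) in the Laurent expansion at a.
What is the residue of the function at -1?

The residue is -19/3.

At the order-1 pole -1 set g(τ) = (τ - (-1))*f(τ) = -19/3.
Simple pole: residue = g(a) at a = -1, which is -19/3.


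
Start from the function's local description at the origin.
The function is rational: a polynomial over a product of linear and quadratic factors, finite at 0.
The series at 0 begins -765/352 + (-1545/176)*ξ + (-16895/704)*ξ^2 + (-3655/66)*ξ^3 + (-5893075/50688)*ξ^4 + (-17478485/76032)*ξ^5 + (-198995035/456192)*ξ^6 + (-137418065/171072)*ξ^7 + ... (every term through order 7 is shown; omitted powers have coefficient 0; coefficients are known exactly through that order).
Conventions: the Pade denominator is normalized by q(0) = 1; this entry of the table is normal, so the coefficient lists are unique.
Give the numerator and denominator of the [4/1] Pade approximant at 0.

The Pade approximant has numerator coefficients [-765/352, -11619468/2592953, -1102085757/165948992, -657706959/82974496, -8976867849/1327591936]; denominator coefficients [1, -6991394/3535845].

Taylor coefficients needed (read off): a_0 = -765/352, a_1 = -1545/176, a_2 = -16895/704, a_3 = -3655/66, a_4 = -5893075/50688, a_5 = -17478485/76032.
Write the denominator as Q(ξ) = 1 + q1*ξ. Requiring Q*f - P = O(ξ^6) with deg P <= 4 kills the coefficients of ξ^5..ξ^5 in Q*f:
  ξ^5: a_5 + q1*a_4 = 0, i.e. -17478485/76032 + (-5893075/50688)*q1 = 0.
Solving this linear system: q1 = -6991394/3535845.
The numerator is Q*f truncated at degree 4: P0 = a_0 = -765/352; P1 = a_1 + q1*a_0 = -11619468/2592953; P2 = a_2 + q1*a_1 = -1102085757/165948992; P3 = a_3 + q1*a_2 = -657706959/82974496; P4 = a_4 + q1*a_3 = -8976867849/1327591936.


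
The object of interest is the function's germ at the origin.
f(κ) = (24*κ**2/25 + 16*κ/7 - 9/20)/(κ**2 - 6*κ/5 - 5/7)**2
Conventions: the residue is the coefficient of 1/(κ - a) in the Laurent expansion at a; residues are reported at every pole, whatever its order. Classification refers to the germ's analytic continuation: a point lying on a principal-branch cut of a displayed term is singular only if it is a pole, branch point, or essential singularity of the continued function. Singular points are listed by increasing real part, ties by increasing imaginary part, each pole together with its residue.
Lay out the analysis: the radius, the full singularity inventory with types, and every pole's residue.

Denominator factor (κ**2 - 6*κ/5 - 5/7)^2: discriminant 752/175, real irrational roots 3/5 + (2/35)*sqrt(329) and 3/5 - (2/35)*sqrt(329); poles of order 2, moduli 3/5 + (2/35)*sqrt(329) and -3/5 + (2/35)*sqrt(329).
The radius of convergence is the smallest modulus among the singular points: -3/5 + (2/35)*sqrt(329).
The factor κ**2 - 6*κ/5 - 5/7 splits as (κ - a)(κ - a') with a = 3/5 - (2/35)*sqrt(329), a' = 3/5 + (2/35)*sqrt(329). At the order-2 pole a set g(κ) = (κ - a)^2*f(κ) = [24*κ**2/25 + 16*κ/7 - 9/20] / (κ - a')^2.
Order-2 pole: residue = g'(a); g'(3/5 - (2/35)*sqrt(329)) = (825/282752)*sqrt(329), so the residue is (825/282752)*sqrt(329).
The factor κ**2 - 6*κ/5 - 5/7 splits as (κ - a)(κ - a') with a = 3/5 + (2/35)*sqrt(329), a' = 3/5 - (2/35)*sqrt(329). At the order-2 pole a set g(κ) = (κ - a)^2*f(κ) = [24*κ**2/25 + 16*κ/7 - 9/20] / (κ - a')^2.
Order-2 pole: residue = g'(a); g'(3/5 + (2/35)*sqrt(329)) = -(825/282752)*sqrt(329), so the residue is -(825/282752)*sqrt(329).
List the singular points by increasing real part (a conjugate pair: the negative imaginary part first).

Radius of convergence at 0: -3/5 + (2/35)*sqrt(329).
At 3/5 - (2/35)*sqrt(329): a pole of order 2; residue (825/282752)*sqrt(329).
At 3/5 + (2/35)*sqrt(329): a pole of order 2; residue -(825/282752)*sqrt(329).


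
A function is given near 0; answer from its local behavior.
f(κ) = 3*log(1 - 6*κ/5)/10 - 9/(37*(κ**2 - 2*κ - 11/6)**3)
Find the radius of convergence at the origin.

Denominator factor (κ**2 - 2*κ - 11/6)^3: discriminant 34/3, real irrational roots 1 + (1/6)*sqrt(102) and 1 - (1/6)*sqrt(102); poles of order 3, moduli 1 + (1/6)*sqrt(102) and -1 + (1/6)*sqrt(102).
Branch term (3/10)*log(1 - κ/(5/6)): its argument vanishes at κ = 5/6, a logarithmic branch point, modulus 5/6.
The radius of convergence is the smallest modulus among the singular points: -1 + (1/6)*sqrt(102).

The radius of convergence is -1 + (1/6)*sqrt(102).


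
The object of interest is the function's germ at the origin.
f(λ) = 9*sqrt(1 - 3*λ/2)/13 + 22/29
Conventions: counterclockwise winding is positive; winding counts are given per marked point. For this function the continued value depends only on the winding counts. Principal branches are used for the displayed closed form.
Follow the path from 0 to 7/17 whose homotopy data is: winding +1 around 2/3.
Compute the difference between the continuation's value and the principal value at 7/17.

Continued minus principal equals -(9/221)*sqrt(442).

The rational part is single-valued and drops out of the difference; each branch term changes only by its own monodromy.
(9/13)*sqrt(1 - λ/(2/3)): winding +1 is odd, the square root flips sign, contributing -2*(9/13)*sqrt(1 - (7/17)/(2/3)) = -2*(9/13)*sqrt(13/34) = -(9/221)*sqrt(442).
Summing the contributions at λ = 7/17 gives -(9/221)*sqrt(442).


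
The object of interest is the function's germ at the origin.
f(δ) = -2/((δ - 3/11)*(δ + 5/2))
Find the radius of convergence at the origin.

Denominator factor (δ + 5/2): pole of order 1 at -5/2, modulus 5/2.
Denominator factor (δ - 3/11): pole of order 1 at 3/11, modulus 3/11.
The radius of convergence is the smallest modulus among the singular points: 3/11.

The radius of convergence is 3/11.


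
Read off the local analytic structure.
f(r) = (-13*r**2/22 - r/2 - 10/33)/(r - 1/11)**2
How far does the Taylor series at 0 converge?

The radius of convergence is 1/11.

Denominator factor (r - 1/11)^2: pole of order 2 at 1/11, modulus 1/11.
The radius of convergence is the smallest modulus among the singular points: 1/11.


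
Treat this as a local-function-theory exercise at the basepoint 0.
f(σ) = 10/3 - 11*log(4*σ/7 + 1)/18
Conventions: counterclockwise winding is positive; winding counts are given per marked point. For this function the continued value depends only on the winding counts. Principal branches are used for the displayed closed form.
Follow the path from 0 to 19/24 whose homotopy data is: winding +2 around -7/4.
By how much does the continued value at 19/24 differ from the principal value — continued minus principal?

Continued minus principal equals -(22/9)*pi*i.

The rational part is single-valued and drops out of the difference; each branch term changes only by its own monodromy.
(-11/18)*log(1 - σ/(-7/4)): each positive loop around -7/4 adds 2*pi*i to the log, so winding +2 contributes (-11/18)*(2)*2*pi*i = -(22/9)*pi*i.
Summing the contributions at σ = 19/24 gives -(22/9)*pi*i.


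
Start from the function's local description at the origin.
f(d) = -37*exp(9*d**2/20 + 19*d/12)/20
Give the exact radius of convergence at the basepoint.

The radius of convergence is infinite.

The factor exp(9*d**2/20 + 19*d/12) is entire and contributes no finite singular point.
The polynomial part has no poles.
No finite singular points: the Taylor series at 0 converges everywhere.


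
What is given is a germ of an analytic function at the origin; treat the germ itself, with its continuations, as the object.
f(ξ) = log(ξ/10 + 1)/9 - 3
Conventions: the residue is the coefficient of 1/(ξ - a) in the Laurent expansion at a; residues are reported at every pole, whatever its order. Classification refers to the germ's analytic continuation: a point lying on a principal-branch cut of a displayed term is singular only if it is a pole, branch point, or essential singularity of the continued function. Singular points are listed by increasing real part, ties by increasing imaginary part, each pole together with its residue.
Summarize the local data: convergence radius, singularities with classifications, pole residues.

Branch term (1/9)*log(1 - ξ/(-10)): its argument vanishes at ξ = -10, a logarithmic branch point, modulus 10.
The radius of convergence is the smallest modulus among the singular points: 10.

Radius of convergence at 0: 10.
At -10: a logarithmic branch point.


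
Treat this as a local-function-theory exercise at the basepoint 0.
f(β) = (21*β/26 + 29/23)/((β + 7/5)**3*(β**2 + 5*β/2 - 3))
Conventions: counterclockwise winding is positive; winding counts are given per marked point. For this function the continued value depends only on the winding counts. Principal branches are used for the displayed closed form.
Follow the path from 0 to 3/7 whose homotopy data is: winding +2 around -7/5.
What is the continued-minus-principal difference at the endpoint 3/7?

Continued minus principal equals 0.

The function is rational, hence single-valued: continuing it around any pole returns the same value, so the difference is 0.


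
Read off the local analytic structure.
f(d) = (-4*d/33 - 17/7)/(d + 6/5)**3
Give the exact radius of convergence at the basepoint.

Denominator factor (d + 6/5)^3: pole of order 3 at -6/5, modulus 6/5.
The radius of convergence is the smallest modulus among the singular points: 6/5.

The radius of convergence is 6/5.


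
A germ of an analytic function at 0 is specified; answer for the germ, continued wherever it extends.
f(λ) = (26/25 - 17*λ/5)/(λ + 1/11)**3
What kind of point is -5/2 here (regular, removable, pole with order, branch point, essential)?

The point is a regular point.

Denominator factors: λ + 1/11 = -53/22 at λ = -5/2 — none vanishes.
So the germ continues analytically to -5/2.


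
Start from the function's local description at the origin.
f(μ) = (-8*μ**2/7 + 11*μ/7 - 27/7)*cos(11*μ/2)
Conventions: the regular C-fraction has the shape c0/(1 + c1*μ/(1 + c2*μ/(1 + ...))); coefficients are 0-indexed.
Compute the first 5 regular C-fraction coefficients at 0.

Taylor coefficients (expand at 0): a_0 = -27/7, a_1 = 11/7, a_2 = 3203/56, a_3 = -1331/56, a_4 = -116281/896.
c0 = a_0 = -27/7. Peel one level at a time: if S = 1 + c*μ/S' with S'(0) = 1, then c is the μ-coefficient of S and S' = c*μ/(S - 1).
S_1 = c0/f = 1 + (11/27)*μ + (87449/5832)*μ^2 + ...; c1 = 11/27.
S_2 = c1*μ/(S_1 - 1) = 1 + (-87449/2376)*μ + (10376337/7744)*μ^2 + ...; c2 = -87449/2376.
S_3 = c2*μ/(S_2 - 1) = 1 + (280161099/7695512)*μ + (-1519753462263/122357241616)*μ^2 + ...; c3 = 280161099/7695512.
S_4 = c3*μ/(S_3 - 1) = 1 + (206386272653/604933529542)*μ + ...; c4 = 206386272653/604933529542.

The regular C-fraction coefficients are [-27/7, 11/27, -87449/2376, 280161099/7695512, 206386272653/604933529542].


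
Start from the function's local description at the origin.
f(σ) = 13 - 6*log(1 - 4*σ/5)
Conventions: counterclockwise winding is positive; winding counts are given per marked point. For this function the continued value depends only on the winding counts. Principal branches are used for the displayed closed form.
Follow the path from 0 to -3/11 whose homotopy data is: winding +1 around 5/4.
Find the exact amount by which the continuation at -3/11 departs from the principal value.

Continued minus principal equals -(12)*pi*i.

The rational part is single-valued and drops out of the difference; each branch term changes only by its own monodromy.
(-6)*log(1 - σ/(5/4)): each positive loop around 5/4 adds 2*pi*i to the log, so winding +1 contributes (-6)*(1)*2*pi*i = -(12)*pi*i.
Summing the contributions at σ = -3/11 gives -(12)*pi*i.


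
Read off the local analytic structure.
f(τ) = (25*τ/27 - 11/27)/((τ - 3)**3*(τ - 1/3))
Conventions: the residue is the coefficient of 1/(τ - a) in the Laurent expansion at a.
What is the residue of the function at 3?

The residue is -1/192.

At the order-3 pole 3 set g(τ) = (τ - (3))^3*f(τ) = (25*τ/27 - 11/27)/(τ - 1/3).
Order-3 pole: residue = g''(a)/2; g''(3) = -1/96, so the residue is -1/192.


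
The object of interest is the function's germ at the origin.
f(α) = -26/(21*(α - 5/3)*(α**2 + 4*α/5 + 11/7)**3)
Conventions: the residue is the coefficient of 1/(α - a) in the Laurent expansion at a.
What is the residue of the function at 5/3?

The residue is -154791/22941356.

At the order-1 pole 5/3 set g(α) = (α - (5/3))*f(α) = -26/(21*(α**2 + 4*α/5 + 11/7)**3).
Simple pole: residue = g(a) at a = 5/3, which is -154791/22941356.


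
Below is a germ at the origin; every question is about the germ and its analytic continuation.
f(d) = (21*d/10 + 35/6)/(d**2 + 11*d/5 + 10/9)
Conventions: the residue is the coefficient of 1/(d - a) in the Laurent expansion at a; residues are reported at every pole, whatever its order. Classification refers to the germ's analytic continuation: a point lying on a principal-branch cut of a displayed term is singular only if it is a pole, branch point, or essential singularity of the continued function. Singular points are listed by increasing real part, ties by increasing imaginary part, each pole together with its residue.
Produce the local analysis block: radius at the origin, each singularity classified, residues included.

Denominator factor (d**2 + 11*d/5 + 10/9): discriminant 89/225, real irrational roots -11/10 + (1/30)*sqrt(89) and -11/10 - (1/30)*sqrt(89); poles of order 1, moduli 11/10 - (1/30)*sqrt(89) and 11/10 + (1/30)*sqrt(89).
The radius of convergence is the smallest modulus among the singular points: 11/10 - (1/30)*sqrt(89).
The factor d**2 + 11*d/5 + 10/9 splits as (d - a)(d - a') with a = -11/10 - (1/30)*sqrt(89), a' = -11/10 + (1/30)*sqrt(89). At the order-1 pole a set g(d) = (d - a)*f(d) = [21*d/10 + 35/6] / (d - a').
Simple pole: residue = g(a) at a = -11/10 - (1/30)*sqrt(89), which is 21/20 - (1057/1780)*sqrt(89).
The factor d**2 + 11*d/5 + 10/9 splits as (d - a)(d - a') with a = -11/10 + (1/30)*sqrt(89), a' = -11/10 - (1/30)*sqrt(89). At the order-1 pole a set g(d) = (d - a)*f(d) = [21*d/10 + 35/6] / (d - a').
Simple pole: residue = g(a) at a = -11/10 + (1/30)*sqrt(89), which is 21/20 + (1057/1780)*sqrt(89).
List the singular points by increasing real part (a conjugate pair: the negative imaginary part first).

Radius of convergence at 0: 11/10 - (1/30)*sqrt(89).
At -11/10 - (1/30)*sqrt(89): a pole of order 1; residue 21/20 - (1057/1780)*sqrt(89).
At -11/10 + (1/30)*sqrt(89): a pole of order 1; residue 21/20 + (1057/1780)*sqrt(89).
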